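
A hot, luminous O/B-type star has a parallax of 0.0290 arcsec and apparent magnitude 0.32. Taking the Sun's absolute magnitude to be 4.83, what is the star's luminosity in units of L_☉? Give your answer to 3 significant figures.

L/L_☉ ≈ 757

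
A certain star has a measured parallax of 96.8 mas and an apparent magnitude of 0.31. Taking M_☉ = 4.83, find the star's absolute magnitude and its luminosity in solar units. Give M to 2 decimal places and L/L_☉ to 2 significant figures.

d = 1/p = 1000/96.8 mas = 10.33 pc
M = m − 5 log₁₀ d + 5 = 0.31 − 5·1.0141 + 5 = 0.239
M − M_☉ = 0.239 − 4.83 = -4.591
L/L_☉ = 10^(−0.4 × -4.591) = 68.59

M ≈ 0.24; L/L_☉ ≈ 69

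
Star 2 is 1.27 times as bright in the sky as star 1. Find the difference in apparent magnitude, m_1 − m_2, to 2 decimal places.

m_1 − m_2 ≈ 0.26

Pogson: Δm = −2.5 log₁₀(ratio) = −2.5 log₁₀(1.27) = −2.5 × 0.1038 = -0.260
Star 2 is brighter so has the smaller magnitude: m_1 − m_2 is positive.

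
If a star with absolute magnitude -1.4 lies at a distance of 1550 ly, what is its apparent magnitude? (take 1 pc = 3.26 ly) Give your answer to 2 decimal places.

d = 1550 ly / 3.26 = 475.5 pc
m = M + 5 log₁₀ d − 5 = -1.4 + 5·2.6771 − 5 = 6.986

m ≈ 6.99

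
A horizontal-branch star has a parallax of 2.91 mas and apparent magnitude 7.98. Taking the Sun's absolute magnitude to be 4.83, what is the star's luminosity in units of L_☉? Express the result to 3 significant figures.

d = 1/p = 1000/2.91 mas = 343.6 pc
M = m − 5 log₁₀ d + 5 = 7.98 − 5·2.5361 + 5 = 0.299
M − M_☉ = 0.299 − 4.83 = -4.531
L/L_☉ = 10^(−0.4 × -4.531) = 64.90

L/L_☉ ≈ 64.9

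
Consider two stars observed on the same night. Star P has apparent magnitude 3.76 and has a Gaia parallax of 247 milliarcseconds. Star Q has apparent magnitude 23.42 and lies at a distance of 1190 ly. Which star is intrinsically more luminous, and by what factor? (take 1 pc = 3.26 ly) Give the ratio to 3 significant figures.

Star P: p = 247 mas = 0.247″ → d = 1/p = 4.049 pc
Star P: M = m − 5 log₁₀ d + 5 = 3.76 − 5·0.6073 + 5 = 5.723
Star Q: d = 1190 ly / 3.26 = 365.0 pc
Star Q: M = m − 5 log₁₀ d + 5 = 23.42 − 5·2.5623 + 5 = 15.608
ΔM = M_P − M_Q = 5.723 − (15.608) = -9.885; smaller M is more luminous → Star P.
L ratio = 10^(0.4 |ΔM|) = 10^3.954 = 8994

Star P is more luminous, by a factor of 8990.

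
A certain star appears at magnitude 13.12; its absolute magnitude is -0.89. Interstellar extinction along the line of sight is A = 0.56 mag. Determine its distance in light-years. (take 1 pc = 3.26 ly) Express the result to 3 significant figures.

d ≈ 16000 ly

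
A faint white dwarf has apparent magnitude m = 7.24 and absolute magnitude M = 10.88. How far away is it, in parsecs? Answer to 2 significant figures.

d ≈ 1.9 pc

Distance modulus: m − M = 7.24 − (10.88) = -3.640
m − M = 5 log₁₀ d − 5
log₁₀ d = (m − M)/5 + 1 = 0.2720
d = 10^0.2720 = 1.871 pc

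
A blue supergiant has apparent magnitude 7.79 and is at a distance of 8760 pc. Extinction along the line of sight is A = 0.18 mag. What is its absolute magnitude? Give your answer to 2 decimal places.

M ≈ -7.10

5 log₁₀(d/10 pc) = 5 log₁₀(8760) − 5 = 14.713
M = m − 5 log₁₀(d/10) − A = 7.79 − 14.713 − 0.18 = -7.103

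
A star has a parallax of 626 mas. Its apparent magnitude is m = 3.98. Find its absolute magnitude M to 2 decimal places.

M ≈ 7.96

p = 626 mas = 0.626″ → d = 1/p = 1.597 pc
5 log₁₀(d/10 pc) = 5 log₁₀(1.597) − 5 = -3.983
M = m − 5 log₁₀(d/10) = 3.98 + 3.983 = 7.963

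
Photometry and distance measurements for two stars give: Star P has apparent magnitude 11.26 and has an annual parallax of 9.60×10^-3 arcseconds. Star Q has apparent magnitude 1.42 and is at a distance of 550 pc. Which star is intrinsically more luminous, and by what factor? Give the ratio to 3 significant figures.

Star Q is more luminous, by a factor of 241000.

Star P: d = 1/p = 1/9.60×10^-3″ = 104.2 pc
Star P: M = m − 5 log₁₀ d + 5 = 11.26 − 5·2.0177 + 5 = 6.171
Star Q: M = m − 5 log₁₀ d + 5 = 1.42 − 5·2.7404 + 5 = -7.282
ΔM = M_P − M_Q = 6.171 − (-7.282) = 13.453; smaller M is more luminous → Star Q.
L ratio = 10^(0.4 |ΔM|) = 10^5.381 = 240600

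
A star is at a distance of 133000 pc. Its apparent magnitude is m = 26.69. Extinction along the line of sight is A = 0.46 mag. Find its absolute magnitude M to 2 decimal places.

M ≈ 5.61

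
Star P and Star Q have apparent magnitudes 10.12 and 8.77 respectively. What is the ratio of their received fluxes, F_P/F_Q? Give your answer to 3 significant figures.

Δm = 10.12 − (8.77) = 1.35
Flux ratio = 10^(−0.4 Δm) = 10^(−0.4 × 1.35) = 10^-0.540 = 0.2884

F_P/F_Q ≈ 0.288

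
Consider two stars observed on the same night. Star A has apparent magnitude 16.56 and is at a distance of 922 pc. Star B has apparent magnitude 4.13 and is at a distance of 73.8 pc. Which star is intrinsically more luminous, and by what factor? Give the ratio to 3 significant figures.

Star B is more luminous, by a factor of 601.

Star A: M = m − 5 log₁₀ d + 5 = 16.56 − 5·2.9647 + 5 = 6.736
Star B: M = m − 5 log₁₀ d + 5 = 4.13 − 5·1.8681 + 5 = -0.210
ΔM = M_A − M_B = 6.736 − (-0.210) = 6.947; smaller M is more luminous → Star B.
L ratio = 10^(0.4 |ΔM|) = 10^2.779 = 600.7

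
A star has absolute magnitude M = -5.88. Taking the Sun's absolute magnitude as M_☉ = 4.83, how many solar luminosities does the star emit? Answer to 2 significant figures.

L/L_☉ ≈ 19000

M − M_☉ = -5.88 − 4.83 = -10.710
L/L_☉ = 10^(−0.4 (M − M_☉)) = 10^4.284 = 19230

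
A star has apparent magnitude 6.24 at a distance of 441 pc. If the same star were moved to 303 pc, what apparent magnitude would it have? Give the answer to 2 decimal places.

Flux ∝ 1/d², so Δm = 5 log₁₀(d₂/d₁) = 5 log₁₀(303/441) = -0.815
m₂ = m₁ + Δm = 6.24 + (-0.815) = 5.425

m ≈ 5.43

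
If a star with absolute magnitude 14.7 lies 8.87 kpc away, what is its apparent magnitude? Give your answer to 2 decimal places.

m ≈ 29.44

d = 8.87 kpc = 8870 pc
m = M + 5 log₁₀ d − 5 = 14.7 + 5·3.9479 − 5 = 29.440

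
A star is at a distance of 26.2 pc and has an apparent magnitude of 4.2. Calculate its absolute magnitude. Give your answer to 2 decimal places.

5 log₁₀(d/10 pc) = 5 log₁₀(26.20) − 5 = 2.092
M = m − 5 log₁₀(d/10) = 4.2 − 2.092 = 2.108

M ≈ 2.11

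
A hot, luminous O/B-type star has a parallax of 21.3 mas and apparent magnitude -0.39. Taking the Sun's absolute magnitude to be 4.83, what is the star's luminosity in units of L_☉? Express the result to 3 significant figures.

L/L_☉ ≈ 2700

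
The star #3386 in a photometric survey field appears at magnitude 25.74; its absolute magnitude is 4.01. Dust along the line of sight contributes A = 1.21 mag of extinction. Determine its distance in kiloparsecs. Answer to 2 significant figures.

d ≈ 130 kpc

m − M = 5 log₁₀(d/10 pc) + A  ⇒  25.74 − (4.01) − 1.21 = 5 log₁₀(d/10)
20.520 = 5 log₁₀(d/10)
log₁₀ d = (m − M − A)/5 + 1 = 5.1040
d = 10^5.1040 = 127100 pc
= 127.1 kpc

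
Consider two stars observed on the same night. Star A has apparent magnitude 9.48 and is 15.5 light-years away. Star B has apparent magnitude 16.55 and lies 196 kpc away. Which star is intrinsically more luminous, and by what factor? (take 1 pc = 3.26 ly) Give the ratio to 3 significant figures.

Star B is more luminous, by a factor of 2.53×10^6.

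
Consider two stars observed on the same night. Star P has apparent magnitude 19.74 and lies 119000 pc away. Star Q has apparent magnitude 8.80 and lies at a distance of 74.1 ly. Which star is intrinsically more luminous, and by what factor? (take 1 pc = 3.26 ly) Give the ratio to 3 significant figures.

Star P: M = m − 5 log₁₀ d + 5 = 19.74 − 5·5.0755 + 5 = -0.638
Star Q: d = 74.1 ly / 3.26 = 22.73 pc
Star Q: M = m − 5 log₁₀ d + 5 = 8.80 − 5·1.3566 + 5 = 7.017
ΔM = M_P − M_Q = -0.638 − (7.017) = -7.655; smaller M is more luminous → Star P.
L ratio = 10^(0.4 |ΔM|) = 10^3.062 = 1153

Star P is more luminous, by a factor of 1150.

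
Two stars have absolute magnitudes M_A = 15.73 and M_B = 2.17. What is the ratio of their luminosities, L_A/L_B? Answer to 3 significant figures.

L_A/L_B ≈ 3.77×10^-6

ΔM = M_A − M_B = 13.56
L_A/L_B = 10^(−0.4 ΔM) = 10^-5.424 = 3.767×10^-6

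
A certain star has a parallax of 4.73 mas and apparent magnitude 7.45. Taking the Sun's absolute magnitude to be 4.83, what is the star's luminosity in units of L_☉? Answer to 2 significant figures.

L/L_☉ ≈ 40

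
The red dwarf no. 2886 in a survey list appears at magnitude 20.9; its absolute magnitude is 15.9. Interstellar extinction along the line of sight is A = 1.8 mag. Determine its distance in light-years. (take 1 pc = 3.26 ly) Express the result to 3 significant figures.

m − M = 5 log₁₀(d/10 pc) + A  ⇒  20.9 − (15.9) − 1.8 = 5 log₁₀(d/10)
3.200 = 5 log₁₀(d/10)
log₁₀ d = (m − M − A)/5 + 1 = 1.6400
d = 10^1.6400 = 43.65 pc
= 142.3 ly

d ≈ 142 ly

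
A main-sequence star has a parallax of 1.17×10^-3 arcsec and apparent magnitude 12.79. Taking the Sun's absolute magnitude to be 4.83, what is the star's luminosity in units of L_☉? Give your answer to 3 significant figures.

L/L_☉ ≈ 4.78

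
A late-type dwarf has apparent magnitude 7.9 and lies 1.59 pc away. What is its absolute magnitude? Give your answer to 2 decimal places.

5 log₁₀(d/10 pc) = 5 log₁₀(1.590) − 5 = -3.993
M = m − 5 log₁₀(d/10) = 7.9 + 3.993 = 11.893

M ≈ 11.89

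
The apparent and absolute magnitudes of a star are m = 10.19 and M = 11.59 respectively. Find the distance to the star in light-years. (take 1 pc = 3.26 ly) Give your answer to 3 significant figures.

d ≈ 17.1 ly

Distance modulus: m − M = 10.19 − (11.59) = -1.400
m − M = 5 log₁₀ d − 5
log₁₀ d = (m − M)/5 + 1 = 0.7200
d = 10^0.7200 = 5.248 pc
= 17.11 ly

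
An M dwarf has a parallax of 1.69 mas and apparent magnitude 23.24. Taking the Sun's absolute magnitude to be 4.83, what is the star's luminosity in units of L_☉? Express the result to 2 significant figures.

d = 1/p = 1000/1.69 mas = 591.7 pc
M = m − 5 log₁₀ d + 5 = 23.24 − 5·2.7721 + 5 = 14.379
M − M_☉ = 14.379 − 4.83 = 9.549
L/L_☉ = 10^(−0.4 × 9.549) = 1.514×10^-4

L/L_☉ ≈ 1.5×10^-4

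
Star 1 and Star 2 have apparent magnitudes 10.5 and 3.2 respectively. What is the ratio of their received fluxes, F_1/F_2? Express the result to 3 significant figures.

Magnitude difference = 7.3
Flux ratio = 10^(−0.4 Δm) = 10^(−0.4 × 7.3) = 10^-2.920 = 1.202×10^-3

F_1/F_2 ≈ 1.20×10^-3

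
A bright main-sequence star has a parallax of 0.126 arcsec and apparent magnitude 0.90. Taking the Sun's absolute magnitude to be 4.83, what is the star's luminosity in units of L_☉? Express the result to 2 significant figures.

d = 1/p = 1/0.126″ = 7.937 pc
M = m − 5 log₁₀ d + 5 = 0.90 − 5·0.8996 + 5 = 1.402
M − M_☉ = 1.402 − 4.83 = -3.428
L/L_☉ = 10^(−0.4 × -3.428) = 23.51

L/L_☉ ≈ 24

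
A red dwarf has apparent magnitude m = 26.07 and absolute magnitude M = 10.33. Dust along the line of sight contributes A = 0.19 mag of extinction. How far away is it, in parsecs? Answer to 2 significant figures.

m − M = 5 log₁₀(d/10 pc) + A  ⇒  26.07 − (10.33) − 0.19 = 5 log₁₀(d/10)
15.550 = 5 log₁₀(d/10)
log₁₀ d = (m − M − A)/5 + 1 = 4.1100
d = 10^4.1100 = 12880 pc

d ≈ 13000 pc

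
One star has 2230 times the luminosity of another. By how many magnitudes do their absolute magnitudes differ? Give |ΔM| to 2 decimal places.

Pogson: ΔM = −2.5 log₁₀(ratio) = −2.5 log₁₀(2230) = −2.5 × 3.3483 = -8.371

|ΔM| ≈ 8.37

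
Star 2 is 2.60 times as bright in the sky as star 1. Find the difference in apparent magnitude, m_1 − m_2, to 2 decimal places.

m_1 − m_2 ≈ 1.04

Pogson: Δm = −2.5 log₁₀(ratio) = −2.5 log₁₀(2.60) = −2.5 × 0.4150 = -1.037
Star 2 is brighter so has the smaller magnitude: m_1 − m_2 is positive.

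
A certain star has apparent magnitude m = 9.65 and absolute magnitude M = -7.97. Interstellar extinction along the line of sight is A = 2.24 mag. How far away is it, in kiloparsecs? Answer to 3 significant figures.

d ≈ 11.9 kpc

m − M = 5 log₁₀(d/10 pc) + A  ⇒  9.65 − (-7.97) − 2.24 = 5 log₁₀(d/10)
15.380 = 5 log₁₀(d/10)
log₁₀ d = (m − M − A)/5 + 1 = 4.0760
d = 10^4.0760 = 11910 pc
= 11.91 kpc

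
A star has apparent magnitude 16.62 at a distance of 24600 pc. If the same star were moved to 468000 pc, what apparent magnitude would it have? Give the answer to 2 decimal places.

Flux ∝ 1/d², so Δm = 5 log₁₀(d₂/d₁) = 5 log₁₀(468000/24600) = 6.397
m₂ = m₁ + Δm = 16.62 + (6.397) = 23.017

m ≈ 23.02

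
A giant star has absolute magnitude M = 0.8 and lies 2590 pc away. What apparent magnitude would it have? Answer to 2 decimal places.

m = M + 5 log₁₀ d − 5 = 0.8 + 5·3.4133 − 5 = 12.866

m ≈ 12.87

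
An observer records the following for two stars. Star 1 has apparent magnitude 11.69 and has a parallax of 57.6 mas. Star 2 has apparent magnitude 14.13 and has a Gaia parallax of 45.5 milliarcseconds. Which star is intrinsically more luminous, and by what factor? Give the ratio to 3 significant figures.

Star 1: p = 57.6 mas = 0.0576″ → d = 1/p = 17.36 pc
Star 1: M = m − 5 log₁₀ d + 5 = 11.69 − 5·1.2396 + 5 = 10.492
Star 2: p = 45.5 mas = 0.0455″ → d = 1/p = 21.98 pc
Star 2: M = m − 5 log₁₀ d + 5 = 14.13 − 5·1.3420 + 5 = 12.420
ΔM = M_1 − M_2 = 10.492 − (12.420) = -1.928; smaller M is more luminous → Star 1.
L ratio = 10^(0.4 |ΔM|) = 10^0.771 = 5.904

Star 1 is more luminous, by a factor of 5.90.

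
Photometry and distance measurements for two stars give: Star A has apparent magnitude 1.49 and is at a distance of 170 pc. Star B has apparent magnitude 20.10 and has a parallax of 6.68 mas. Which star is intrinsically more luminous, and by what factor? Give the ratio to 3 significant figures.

Star A: M = m − 5 log₁₀ d + 5 = 1.49 − 5·2.2304 + 5 = -4.662
Star B: p = 6.68 mas = 6.68×10^-3″ → d = 1/p = 149.7 pc
Star B: M = m − 5 log₁₀ d + 5 = 20.10 − 5·2.1752 + 5 = 14.224
ΔM = M_A − M_B = -4.662 − (14.224) = -18.886; smaller M is more luminous → Star A.
L ratio = 10^(0.4 |ΔM|) = 10^7.554 = 3.585×10^7

Star A is more luminous, by a factor of 3.58×10^7.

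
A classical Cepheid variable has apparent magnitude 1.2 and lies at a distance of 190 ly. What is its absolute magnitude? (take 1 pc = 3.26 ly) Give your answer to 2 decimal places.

d = 190 ly / 3.26 = 58.28 pc
5 log₁₀(d/10 pc) = 5 log₁₀(58.28) − 5 = 3.828
M = m − 5 log₁₀(d/10) = 1.2 − 3.828 = -2.628

M ≈ -2.63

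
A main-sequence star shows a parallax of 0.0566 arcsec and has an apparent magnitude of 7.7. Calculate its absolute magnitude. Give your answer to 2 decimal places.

d = 1/p = 1/0.0566″ = 17.67 pc
5 log₁₀(d/10 pc) = 5 log₁₀(17.67) − 5 = 1.236
M = m − 5 log₁₀(d/10) = 7.7 − 1.236 = 6.464

M ≈ 6.46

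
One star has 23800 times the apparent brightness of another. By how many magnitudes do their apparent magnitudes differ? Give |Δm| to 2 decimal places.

|Δm| ≈ 10.94

Pogson: Δm = −2.5 log₁₀(ratio) = −2.5 log₁₀(23800) = −2.5 × 4.3766 = -10.941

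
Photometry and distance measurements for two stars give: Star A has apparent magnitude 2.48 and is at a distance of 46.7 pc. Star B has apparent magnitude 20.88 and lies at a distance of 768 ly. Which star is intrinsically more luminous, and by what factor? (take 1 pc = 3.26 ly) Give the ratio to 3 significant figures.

Star A is more luminous, by a factor of 900000.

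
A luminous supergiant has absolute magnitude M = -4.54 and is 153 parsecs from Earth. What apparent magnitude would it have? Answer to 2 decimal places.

m ≈ 1.38

m = M + 5 log₁₀ d − 5 = -4.54 + 5·2.1847 − 5 = 1.383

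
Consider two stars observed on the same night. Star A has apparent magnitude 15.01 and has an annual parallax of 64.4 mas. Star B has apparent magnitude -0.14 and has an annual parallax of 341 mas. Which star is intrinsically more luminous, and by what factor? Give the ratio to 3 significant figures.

Star A: p = 64.4 mas = 0.0644″ → d = 1/p = 15.53 pc
Star A: M = m − 5 log₁₀ d + 5 = 15.01 − 5·1.1911 + 5 = 14.054
Star B: p = 341 mas = 0.341″ → d = 1/p = 2.933 pc
Star B: M = m − 5 log₁₀ d + 5 = -0.14 − 5·0.4672 + 5 = 2.524
ΔM = M_A − M_B = 14.054 − (2.524) = 11.531; smaller M is more luminous → Star B.
L ratio = 10^(0.4 |ΔM|) = 10^4.612 = 40950

Star B is more luminous, by a factor of 41000.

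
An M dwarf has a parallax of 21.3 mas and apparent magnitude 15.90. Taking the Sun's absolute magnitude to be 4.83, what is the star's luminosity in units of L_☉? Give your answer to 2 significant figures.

L/L_☉ ≈ 8.2×10^-4

d = 1/p = 1000/21.3 mas = 46.95 pc
M = m − 5 log₁₀ d + 5 = 15.90 − 5·1.6716 + 5 = 12.542
M − M_☉ = 12.542 − 4.83 = 7.712
L/L_☉ = 10^(−0.4 × 7.712) = 8.227×10^-4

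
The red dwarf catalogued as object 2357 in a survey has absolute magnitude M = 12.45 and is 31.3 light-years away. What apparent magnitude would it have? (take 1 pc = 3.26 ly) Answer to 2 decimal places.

m ≈ 12.36

d = 31.3 ly / 3.26 = 9.601 pc
m = M + 5 log₁₀ d − 5 = 12.45 + 5·0.9823 − 5 = 12.362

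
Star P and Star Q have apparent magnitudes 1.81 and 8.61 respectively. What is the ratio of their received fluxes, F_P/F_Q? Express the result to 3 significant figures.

Magnitude difference = -6.80
Flux ratio = 10^(−0.4 Δm) = 10^(−0.4 × -6.80) = 10^2.720 = 524.8

F_P/F_Q ≈ 525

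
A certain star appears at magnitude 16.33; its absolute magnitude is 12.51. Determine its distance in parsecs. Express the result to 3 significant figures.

Distance modulus: m − M = 16.33 − (12.51) = 3.820
m − M = 5 log₁₀ d − 5
log₁₀ d = (m − M)/5 + 1 = 1.7640
d = 10^1.7640 = 58.08 pc

d ≈ 58.1 pc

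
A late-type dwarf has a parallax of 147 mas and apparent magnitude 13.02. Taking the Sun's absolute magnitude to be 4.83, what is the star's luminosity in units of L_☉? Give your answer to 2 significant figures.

L/L_☉ ≈ 2.5×10^-4

d = 1/p = 1000/147 mas = 6.803 pc
M = m − 5 log₁₀ d + 5 = 13.02 − 5·0.8327 + 5 = 13.857
M − M_☉ = 13.857 − 4.83 = 9.027
L/L_☉ = 10^(−0.4 × 9.027) = 2.451×10^-4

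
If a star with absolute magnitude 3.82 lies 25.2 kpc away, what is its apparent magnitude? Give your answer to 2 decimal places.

d = 25.2 kpc = 25200 pc
m = M + 5 log₁₀ d − 5 = 3.82 + 5·4.4014 − 5 = 20.827

m ≈ 20.83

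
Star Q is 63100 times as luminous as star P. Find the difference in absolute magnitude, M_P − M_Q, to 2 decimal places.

M_P − M_Q ≈ 12.00

Pogson: ΔM = −2.5 log₁₀(ratio) = −2.5 log₁₀(63100) = −2.5 × 4.8000 = -12.000
Star Q is brighter so has the smaller magnitude: M_P − M_Q is positive.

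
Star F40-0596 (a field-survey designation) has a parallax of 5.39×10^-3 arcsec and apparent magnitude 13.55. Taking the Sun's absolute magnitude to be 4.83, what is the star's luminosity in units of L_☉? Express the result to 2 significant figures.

L/L_☉ ≈ 0.11

d = 1/p = 1/5.39×10^-3″ = 185.5 pc
M = m − 5 log₁₀ d + 5 = 13.55 − 5·2.2684 + 5 = 7.208
M − M_☉ = 7.208 − 4.83 = 2.378
L/L_☉ = 10^(−0.4 × 2.378) = 0.1119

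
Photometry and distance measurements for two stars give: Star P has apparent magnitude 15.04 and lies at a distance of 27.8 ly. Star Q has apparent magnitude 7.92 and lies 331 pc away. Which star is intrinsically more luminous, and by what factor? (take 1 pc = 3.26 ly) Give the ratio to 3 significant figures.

Star Q is more luminous, by a factor of 1.06×10^6.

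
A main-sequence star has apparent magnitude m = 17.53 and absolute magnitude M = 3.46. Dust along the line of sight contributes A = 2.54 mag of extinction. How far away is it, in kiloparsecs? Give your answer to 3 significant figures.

m − M = 5 log₁₀(d/10 pc) + A  ⇒  17.53 − (3.46) − 2.54 = 5 log₁₀(d/10)
11.530 = 5 log₁₀(d/10)
log₁₀ d = (m − M − A)/5 + 1 = 3.3060
d = 10^3.3060 = 2023 pc
= 2.023 kpc

d ≈ 2.02 kpc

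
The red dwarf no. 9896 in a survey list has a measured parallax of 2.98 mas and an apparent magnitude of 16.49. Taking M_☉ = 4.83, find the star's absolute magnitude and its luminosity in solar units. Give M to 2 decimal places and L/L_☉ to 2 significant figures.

M ≈ 8.86; L/L_☉ ≈ 0.024

d = 1/p = 1000/2.98 mas = 335.6 pc
M = m − 5 log₁₀ d + 5 = 16.49 − 5·2.5258 + 5 = 8.861
M − M_☉ = 8.861 − 4.83 = 4.031
L/L_☉ = 10^(−0.4 × 4.031) = 0.02441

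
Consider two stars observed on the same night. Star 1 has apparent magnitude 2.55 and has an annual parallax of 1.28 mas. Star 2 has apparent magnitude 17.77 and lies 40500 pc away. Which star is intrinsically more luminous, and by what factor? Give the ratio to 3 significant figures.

Star 1 is more luminous, by a factor of 456.

Star 1: p = 1.28 mas = 1.28×10^-3″ → d = 1/p = 781.2 pc
Star 1: M = m − 5 log₁₀ d + 5 = 2.55 − 5·2.8928 + 5 = -6.914
Star 2: M = m − 5 log₁₀ d + 5 = 17.77 − 5·4.6075 + 5 = -0.267
ΔM = M_1 − M_2 = -6.914 − (-0.267) = -6.647; smaller M is more luminous → Star 1.
L ratio = 10^(0.4 |ΔM|) = 10^2.659 = 455.7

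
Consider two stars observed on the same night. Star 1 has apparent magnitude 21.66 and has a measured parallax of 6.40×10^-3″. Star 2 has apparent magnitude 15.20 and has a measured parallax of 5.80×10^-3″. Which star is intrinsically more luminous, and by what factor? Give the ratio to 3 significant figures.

Star 2 is more luminous, by a factor of 467.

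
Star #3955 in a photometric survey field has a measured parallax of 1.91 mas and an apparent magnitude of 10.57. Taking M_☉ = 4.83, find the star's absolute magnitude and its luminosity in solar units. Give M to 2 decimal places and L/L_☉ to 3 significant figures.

d = 1/p = 1000/1.91 mas = 523.6 pc
M = m − 5 log₁₀ d + 5 = 10.57 − 5·2.7190 + 5 = 1.975
M − M_☉ = 1.975 − 4.83 = -2.855
L/L_☉ = 10^(−0.4 × -2.855) = 13.87

M ≈ 1.98; L/L_☉ ≈ 13.9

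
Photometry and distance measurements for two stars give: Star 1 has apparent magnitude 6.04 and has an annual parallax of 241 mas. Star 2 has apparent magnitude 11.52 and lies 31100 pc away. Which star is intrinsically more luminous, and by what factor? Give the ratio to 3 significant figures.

Star 2 is more luminous, by a factor of 361000.

Star 1: p = 241 mas = 0.241″ → d = 1/p = 4.149 pc
Star 1: M = m − 5 log₁₀ d + 5 = 6.04 − 5·0.6180 + 5 = 7.950
Star 2: M = m − 5 log₁₀ d + 5 = 11.52 − 5·4.4928 + 5 = -5.944
ΔM = M_1 − M_2 = 7.950 − (-5.944) = 13.894; smaller M is more luminous → Star 2.
L ratio = 10^(0.4 |ΔM|) = 10^5.558 = 361000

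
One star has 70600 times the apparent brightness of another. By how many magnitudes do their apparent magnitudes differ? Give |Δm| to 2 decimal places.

Pogson: Δm = −2.5 log₁₀(ratio) = −2.5 log₁₀(70600) = −2.5 × 4.8488 = -12.122

|Δm| ≈ 12.12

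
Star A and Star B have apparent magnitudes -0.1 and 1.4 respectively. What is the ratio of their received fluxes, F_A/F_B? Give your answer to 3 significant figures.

F_A/F_B ≈ 3.98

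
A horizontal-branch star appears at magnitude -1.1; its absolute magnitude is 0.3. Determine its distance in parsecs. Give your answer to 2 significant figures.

d ≈ 5.2 pc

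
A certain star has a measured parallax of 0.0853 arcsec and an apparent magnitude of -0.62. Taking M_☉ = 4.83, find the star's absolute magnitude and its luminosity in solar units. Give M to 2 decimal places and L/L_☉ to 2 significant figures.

d = 1/p = 1/0.0853″ = 11.72 pc
M = m − 5 log₁₀ d + 5 = -0.62 − 5·1.0691 + 5 = -0.965
M − M_☉ = -0.965 − 4.83 = -5.795
L/L_☉ = 10^(−0.4 × -5.795) = 208.0

M ≈ -0.97; L/L_☉ ≈ 210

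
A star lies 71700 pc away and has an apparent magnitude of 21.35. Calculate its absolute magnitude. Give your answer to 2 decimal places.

M ≈ 2.07

5 log₁₀(d/10 pc) = 5 log₁₀(71700) − 5 = 19.278
M = m − 5 log₁₀(d/10) = 21.35 − 19.278 = 2.072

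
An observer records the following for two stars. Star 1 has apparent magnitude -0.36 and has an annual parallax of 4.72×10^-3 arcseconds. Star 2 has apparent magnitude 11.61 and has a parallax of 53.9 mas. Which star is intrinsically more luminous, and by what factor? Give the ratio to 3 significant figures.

Star 1 is more luminous, by a factor of 8.00×10^6.

Star 1: d = 1/p = 1/4.72×10^-3″ = 211.9 pc
Star 1: M = m − 5 log₁₀ d + 5 = -0.36 − 5·2.3261 + 5 = -6.990
Star 2: p = 53.9 mas = 0.0539″ → d = 1/p = 18.55 pc
Star 2: M = m − 5 log₁₀ d + 5 = 11.61 − 5·1.2684 + 5 = 10.268
ΔM = M_1 − M_2 = -6.990 − (10.268) = -17.258; smaller M is more luminous → Star 1.
L ratio = 10^(0.4 |ΔM|) = 10^6.903 = 8.004×10^6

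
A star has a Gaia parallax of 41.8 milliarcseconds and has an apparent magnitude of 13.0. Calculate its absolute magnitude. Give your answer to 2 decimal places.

p = 41.8 mas = 0.0418″ → d = 1/p = 23.92 pc
5 log₁₀(d/10 pc) = 5 log₁₀(23.92) − 5 = 1.894
M = m − 5 log₁₀(d/10) = 13.0 − 1.894 = 11.106

M ≈ 11.11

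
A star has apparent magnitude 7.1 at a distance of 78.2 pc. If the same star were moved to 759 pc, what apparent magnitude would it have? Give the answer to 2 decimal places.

Flux ∝ 1/d², so Δm = 5 log₁₀(d₂/d₁) = 5 log₁₀(759/78.2) = 4.935
m₂ = m₁ + Δm = 7.1 + (4.935) = 12.035

m ≈ 12.04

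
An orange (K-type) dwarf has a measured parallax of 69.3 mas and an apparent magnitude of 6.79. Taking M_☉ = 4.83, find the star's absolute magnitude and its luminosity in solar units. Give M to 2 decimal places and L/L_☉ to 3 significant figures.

M ≈ 5.99; L/L_☉ ≈ 0.342

d = 1/p = 1000/69.3 mas = 14.43 pc
M = m − 5 log₁₀ d + 5 = 6.79 − 5·1.1593 + 5 = 5.994
M − M_☉ = 5.994 − 4.83 = 1.164
L/L_☉ = 10^(−0.4 × 1.164) = 0.3424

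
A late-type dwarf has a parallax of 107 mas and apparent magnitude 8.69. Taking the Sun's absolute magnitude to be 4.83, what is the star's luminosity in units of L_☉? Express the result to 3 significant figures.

L/L_☉ ≈ 0.0250

d = 1/p = 1000/107 mas = 9.346 pc
M = m − 5 log₁₀ d + 5 = 8.69 − 5·0.9706 + 5 = 8.837
M − M_☉ = 8.837 − 4.83 = 4.007
L/L_☉ = 10^(−0.4 × 4.007) = 0.02496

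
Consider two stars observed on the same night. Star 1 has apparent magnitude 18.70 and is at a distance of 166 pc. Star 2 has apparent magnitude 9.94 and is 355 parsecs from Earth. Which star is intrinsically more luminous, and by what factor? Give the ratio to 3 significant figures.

Star 1: M = m − 5 log₁₀ d + 5 = 18.70 − 5·2.2201 + 5 = 12.599
Star 2: M = m − 5 log₁₀ d + 5 = 9.94 − 5·2.5502 + 5 = 2.189
ΔM = M_1 − M_2 = 12.599 − (2.189) = 10.411; smaller M is more luminous → Star 2.
L ratio = 10^(0.4 |ΔM|) = 10^4.164 = 14600

Star 2 is more luminous, by a factor of 14600.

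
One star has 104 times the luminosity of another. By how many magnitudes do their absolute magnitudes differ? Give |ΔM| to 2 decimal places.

|ΔM| ≈ 5.04

Pogson: ΔM = −2.5 log₁₀(ratio) = −2.5 log₁₀(104) = −2.5 × 2.0170 = -5.043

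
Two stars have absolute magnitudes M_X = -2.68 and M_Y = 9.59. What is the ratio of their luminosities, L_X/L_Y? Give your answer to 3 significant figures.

L_X/L_Y ≈ 80900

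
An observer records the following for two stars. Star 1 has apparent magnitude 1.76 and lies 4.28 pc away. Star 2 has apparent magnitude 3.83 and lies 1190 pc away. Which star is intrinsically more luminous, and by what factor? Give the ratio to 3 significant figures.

Star 2 is more luminous, by a factor of 11500.

Star 1: M = m − 5 log₁₀ d + 5 = 1.76 − 5·0.6314 + 5 = 3.603
Star 2: M = m − 5 log₁₀ d + 5 = 3.83 − 5·3.0755 + 5 = -6.548
ΔM = M_1 − M_2 = 3.603 − (-6.548) = 10.151; smaller M is more luminous → Star 2.
L ratio = 10^(0.4 |ΔM|) = 10^4.060 = 11490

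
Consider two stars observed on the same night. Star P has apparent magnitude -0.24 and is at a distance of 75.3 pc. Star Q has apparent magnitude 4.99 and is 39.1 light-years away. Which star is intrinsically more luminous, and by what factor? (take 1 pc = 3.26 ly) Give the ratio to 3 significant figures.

Star P: M = m − 5 log₁₀ d + 5 = -0.24 − 5·1.8768 + 5 = -4.624
Star Q: d = 39.1 ly / 3.26 = 11.99 pc
Star Q: M = m − 5 log₁₀ d + 5 = 4.99 − 5·1.0790 + 5 = 4.595
ΔM = M_P − M_Q = -4.624 − (4.595) = -9.219; smaller M is more luminous → Star P.
L ratio = 10^(0.4 |ΔM|) = 10^3.688 = 4872

Star P is more luminous, by a factor of 4870.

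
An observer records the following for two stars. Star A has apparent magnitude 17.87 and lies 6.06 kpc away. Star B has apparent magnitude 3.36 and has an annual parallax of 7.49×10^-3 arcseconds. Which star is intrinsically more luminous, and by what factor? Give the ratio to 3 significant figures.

Star A: d = 6.06 kpc = 6060 pc
Star A: M = m − 5 log₁₀ d + 5 = 17.87 − 5·3.7825 + 5 = 3.958
Star B: d = 1/p = 1/7.49×10^-3″ = 133.5 pc
Star B: M = m − 5 log₁₀ d + 5 = 3.36 − 5·2.1255 + 5 = -2.268
ΔM = M_A − M_B = 3.958 − (-2.268) = 6.225; smaller M is more luminous → Star B.
L ratio = 10^(0.4 |ΔM|) = 10^2.490 = 309.1

Star B is more luminous, by a factor of 309.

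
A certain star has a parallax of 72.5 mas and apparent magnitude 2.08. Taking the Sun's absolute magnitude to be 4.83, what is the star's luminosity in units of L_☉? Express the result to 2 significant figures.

d = 1/p = 1000/72.5 mas = 13.79 pc
M = m − 5 log₁₀ d + 5 = 2.08 − 5·1.1397 + 5 = 1.382
M − M_☉ = 1.382 − 4.83 = -3.448
L/L_☉ = 10^(−0.4 × -3.448) = 23.95

L/L_☉ ≈ 24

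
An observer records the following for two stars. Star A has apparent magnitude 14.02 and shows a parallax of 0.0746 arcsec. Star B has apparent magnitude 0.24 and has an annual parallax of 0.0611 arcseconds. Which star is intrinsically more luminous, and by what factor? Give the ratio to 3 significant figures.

Star B is more luminous, by a factor of 485000.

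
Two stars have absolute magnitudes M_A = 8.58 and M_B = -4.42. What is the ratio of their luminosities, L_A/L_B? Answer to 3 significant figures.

L_A/L_B ≈ 6.31×10^-6

ΔM = M_A − M_B = 13.00
L_A/L_B = 10^(−0.4 ΔM) = 10^-5.200 = 6.310×10^-6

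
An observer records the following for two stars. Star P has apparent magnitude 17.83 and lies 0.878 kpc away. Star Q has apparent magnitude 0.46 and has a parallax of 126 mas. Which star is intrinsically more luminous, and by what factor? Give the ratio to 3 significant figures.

Star Q is more luminous, by a factor of 725.

Star P: d = 0.878 kpc = 878.0 pc
Star P: M = m − 5 log₁₀ d + 5 = 17.83 − 5·2.9435 + 5 = 8.113
Star Q: p = 126 mas = 0.126″ → d = 1/p = 7.937 pc
Star Q: M = m − 5 log₁₀ d + 5 = 0.46 − 5·0.8996 + 5 = 0.962
ΔM = M_P − M_Q = 8.113 − (0.962) = 7.151; smaller M is more luminous → Star Q.
L ratio = 10^(0.4 |ΔM|) = 10^2.860 = 724.9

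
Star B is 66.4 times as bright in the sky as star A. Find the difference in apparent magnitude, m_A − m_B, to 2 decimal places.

Pogson: Δm = −2.5 log₁₀(ratio) = −2.5 log₁₀(66.4) = −2.5 × 1.8222 = -4.555
Star B is brighter so has the smaller magnitude: m_A − m_B is positive.

m_A − m_B ≈ 4.56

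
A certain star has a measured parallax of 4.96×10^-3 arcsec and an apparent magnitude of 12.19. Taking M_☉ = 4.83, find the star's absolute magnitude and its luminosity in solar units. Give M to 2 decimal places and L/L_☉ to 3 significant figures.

d = 1/p = 1/4.96×10^-3″ = 201.6 pc
M = m − 5 log₁₀ d + 5 = 12.19 − 5·2.3045 + 5 = 5.667
M − M_☉ = 5.667 − 4.83 = 0.837
L/L_☉ = 10^(−0.4 × 0.837) = 0.4624

M ≈ 5.67; L/L_☉ ≈ 0.462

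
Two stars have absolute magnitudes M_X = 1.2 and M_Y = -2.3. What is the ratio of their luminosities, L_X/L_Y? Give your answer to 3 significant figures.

L_X/L_Y ≈ 0.0398

ΔM = M_X − M_Y = 3.5
L_X/L_Y = 10^(−0.4 ΔM) = 10^-1.400 = 0.03981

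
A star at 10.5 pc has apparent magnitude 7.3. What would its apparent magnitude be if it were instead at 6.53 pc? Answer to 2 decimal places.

m ≈ 6.27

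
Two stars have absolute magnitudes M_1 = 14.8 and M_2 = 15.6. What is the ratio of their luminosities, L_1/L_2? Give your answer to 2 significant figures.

L_1/L_2 ≈ 2.1

ΔM = M_1 − M_2 = -0.8
L_1/L_2 = 10^(−0.4 ΔM) = 10^0.320 = 2.089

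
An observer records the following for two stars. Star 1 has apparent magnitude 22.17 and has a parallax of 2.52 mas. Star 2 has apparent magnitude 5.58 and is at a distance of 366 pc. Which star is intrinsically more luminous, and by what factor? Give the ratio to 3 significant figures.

Star 2 is more luminous, by a factor of 3.68×10^6.

Star 1: p = 2.52 mas = 2.52×10^-3″ → d = 1/p = 396.8 pc
Star 1: M = m − 5 log₁₀ d + 5 = 22.17 − 5·2.5986 + 5 = 14.177
Star 2: M = m − 5 log₁₀ d + 5 = 5.58 − 5·2.5635 + 5 = -2.237
ΔM = M_1 − M_2 = 14.177 − (-2.237) = 16.414; smaller M is more luminous → Star 2.
L ratio = 10^(0.4 |ΔM|) = 10^6.566 = 3.679×10^6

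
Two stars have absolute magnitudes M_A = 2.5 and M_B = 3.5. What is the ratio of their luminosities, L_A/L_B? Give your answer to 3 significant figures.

ΔM = M_A − M_B = -1.0
L_A/L_B = 10^(−0.4 ΔM) = 10^0.400 = 2.512

L_A/L_B ≈ 2.51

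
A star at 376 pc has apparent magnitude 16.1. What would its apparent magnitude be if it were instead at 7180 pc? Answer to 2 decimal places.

Flux ∝ 1/d², so Δm = 5 log₁₀(d₂/d₁) = 5 log₁₀(7180/376) = 6.405
m₂ = m₁ + Δm = 16.1 + (6.405) = 22.505

m ≈ 22.50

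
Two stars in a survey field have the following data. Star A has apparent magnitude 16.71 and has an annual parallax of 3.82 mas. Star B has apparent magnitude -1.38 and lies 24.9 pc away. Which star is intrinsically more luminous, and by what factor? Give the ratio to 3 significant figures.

Star A: p = 3.82 mas = 3.82×10^-3″ → d = 1/p = 261.8 pc
Star A: M = m − 5 log₁₀ d + 5 = 16.71 − 5·2.4179 + 5 = 9.620
Star B: M = m − 5 log₁₀ d + 5 = -1.38 − 5·1.3962 + 5 = -3.361
ΔM = M_A − M_B = 9.620 − (-3.361) = 12.981; smaller M is more luminous → Star B.
L ratio = 10^(0.4 |ΔM|) = 10^5.193 = 155800

Star B is more luminous, by a factor of 156000.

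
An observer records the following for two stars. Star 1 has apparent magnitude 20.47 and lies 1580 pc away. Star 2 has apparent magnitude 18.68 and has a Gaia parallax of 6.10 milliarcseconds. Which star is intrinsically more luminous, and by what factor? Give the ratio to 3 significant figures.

Star 1 is more luminous, by a factor of 17.9.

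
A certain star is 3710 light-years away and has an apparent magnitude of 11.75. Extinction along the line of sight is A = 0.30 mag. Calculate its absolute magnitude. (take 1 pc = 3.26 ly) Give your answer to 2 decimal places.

d = 3710 ly / 3.26 = 1138 pc
5 log₁₀(d/10 pc) = 5 log₁₀(1138) − 5 = 10.281
M = m − 5 log₁₀(d/10) − A = 11.75 − 10.281 − 0.30 = 1.169

M ≈ 1.17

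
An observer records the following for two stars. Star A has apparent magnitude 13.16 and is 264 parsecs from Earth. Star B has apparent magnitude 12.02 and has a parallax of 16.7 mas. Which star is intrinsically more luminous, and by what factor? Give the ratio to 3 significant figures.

Star A is more luminous, by a factor of 6.80.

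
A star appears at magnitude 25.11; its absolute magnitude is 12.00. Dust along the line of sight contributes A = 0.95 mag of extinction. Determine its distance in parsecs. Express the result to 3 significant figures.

m − M = 5 log₁₀(d/10 pc) + A  ⇒  25.11 − (12.00) − 0.95 = 5 log₁₀(d/10)
12.160 = 5 log₁₀(d/10)
log₁₀ d = (m − M − A)/5 + 1 = 3.4320
d = 10^3.4320 = 2704 pc

d ≈ 2700 pc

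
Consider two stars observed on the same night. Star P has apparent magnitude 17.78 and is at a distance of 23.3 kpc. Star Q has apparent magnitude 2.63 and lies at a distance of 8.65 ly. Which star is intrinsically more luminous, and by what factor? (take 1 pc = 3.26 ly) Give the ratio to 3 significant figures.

Star P is more luminous, by a factor of 67.2.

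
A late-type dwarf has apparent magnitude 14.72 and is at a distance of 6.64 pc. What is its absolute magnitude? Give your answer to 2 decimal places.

M ≈ 15.61

5 log₁₀(d/10 pc) = 5 log₁₀(6.640) − 5 = -0.889
M = m − 5 log₁₀(d/10) = 14.72 + 0.889 = 15.609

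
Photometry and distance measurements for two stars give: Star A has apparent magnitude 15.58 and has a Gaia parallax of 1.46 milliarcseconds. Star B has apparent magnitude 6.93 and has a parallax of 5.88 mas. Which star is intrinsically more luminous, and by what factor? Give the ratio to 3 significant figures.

Star B is more luminous, by a factor of 178.

Star A: p = 1.46 mas = 1.46×10^-3″ → d = 1/p = 684.9 pc
Star A: M = m − 5 log₁₀ d + 5 = 15.58 − 5·2.8356 + 5 = 6.402
Star B: p = 5.88 mas = 5.88×10^-3″ → d = 1/p = 170.1 pc
Star B: M = m − 5 log₁₀ d + 5 = 6.93 − 5·2.2306 + 5 = 0.777
ΔM = M_A − M_B = 6.402 − (0.777) = 5.625; smaller M is more luminous → Star B.
L ratio = 10^(0.4 |ΔM|) = 10^2.250 = 177.8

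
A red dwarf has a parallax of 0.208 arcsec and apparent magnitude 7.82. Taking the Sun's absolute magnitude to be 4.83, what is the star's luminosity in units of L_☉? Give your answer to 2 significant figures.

L/L_☉ ≈ 0.015

d = 1/p = 1/0.208″ = 4.808 pc
M = m − 5 log₁₀ d + 5 = 7.82 − 5·0.6819 + 5 = 9.410
M − M_☉ = 9.410 − 4.83 = 4.580
L/L_☉ = 10^(−0.4 × 4.580) = 0.01472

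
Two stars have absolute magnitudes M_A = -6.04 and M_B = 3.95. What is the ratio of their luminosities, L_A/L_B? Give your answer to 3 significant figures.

L_A/L_B ≈ 9910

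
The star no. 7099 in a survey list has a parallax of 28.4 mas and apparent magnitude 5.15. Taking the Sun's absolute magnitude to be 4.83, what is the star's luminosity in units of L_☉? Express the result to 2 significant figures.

L/L_☉ ≈ 9.2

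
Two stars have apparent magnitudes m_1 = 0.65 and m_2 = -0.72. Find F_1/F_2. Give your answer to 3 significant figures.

Magnitude difference = 1.37
Flux ratio = 10^(−0.4 Δm) = 10^(−0.4 × 1.37) = 10^-0.548 = 0.2831

F_1/F_2 ≈ 0.283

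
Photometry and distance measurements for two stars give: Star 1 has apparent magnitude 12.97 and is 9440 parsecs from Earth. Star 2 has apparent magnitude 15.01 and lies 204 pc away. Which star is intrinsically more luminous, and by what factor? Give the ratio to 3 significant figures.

Star 1: M = m − 5 log₁₀ d + 5 = 12.97 − 5·3.9750 + 5 = -1.905
Star 2: M = m − 5 log₁₀ d + 5 = 15.01 − 5·2.3096 + 5 = 8.462
ΔM = M_1 − M_2 = -1.905 − (8.462) = -10.367; smaller M is more luminous → Star 1.
L ratio = 10^(0.4 |ΔM|) = 10^4.147 = 14020

Star 1 is more luminous, by a factor of 14000.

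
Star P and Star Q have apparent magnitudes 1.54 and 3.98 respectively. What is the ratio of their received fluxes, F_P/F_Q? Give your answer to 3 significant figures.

F_P/F_Q ≈ 9.46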